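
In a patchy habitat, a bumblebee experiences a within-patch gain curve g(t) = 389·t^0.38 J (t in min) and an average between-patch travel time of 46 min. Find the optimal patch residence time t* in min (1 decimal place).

Optimal t* satisfies g'(t*) = g(t*)/(T + t*).
g'(t) = 0.38·389·t^-0.62. Setting 0.38·389·t^-0.62 = 389·t^0.38/(46+t) gives 0.38(46+t) = t, so 0.62·t = 0.38×46.
t* = 0.38×46/0.62 = 28.19 min.

28.2 min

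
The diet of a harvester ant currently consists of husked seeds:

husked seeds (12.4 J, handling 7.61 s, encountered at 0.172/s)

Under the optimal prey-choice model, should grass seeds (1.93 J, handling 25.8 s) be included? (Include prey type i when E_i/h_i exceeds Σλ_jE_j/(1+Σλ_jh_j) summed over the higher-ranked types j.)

On husked seeds alone, R = ΣλE/(1+Σλh) = 2.133/2.309 = 0.9237 J/s.
grass seeds: E/h = 1.93/25.8 = 0.07481 J/s.
Since 0.07481 < R, time spent handling grass seeds is better spent searching.

No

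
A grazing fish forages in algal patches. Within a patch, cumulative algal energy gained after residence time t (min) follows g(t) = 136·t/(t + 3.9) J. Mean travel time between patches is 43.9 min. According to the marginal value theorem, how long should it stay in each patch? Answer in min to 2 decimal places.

Maximise g(t)/(T+t): set derivative to zero → g'(t)(T+t) = g(t).
g'(t) = 136·3.9/(t + 3.9)². Setting 136·3.9/(t+3.9)² = 136t/[(t+3.9)(43.9+t)] gives 3.9(43.9+t) = t(t+3.9), so t² = 3.9×43.9 = 171.2.
t* = √171.2 = 13.08 min.

13.08 min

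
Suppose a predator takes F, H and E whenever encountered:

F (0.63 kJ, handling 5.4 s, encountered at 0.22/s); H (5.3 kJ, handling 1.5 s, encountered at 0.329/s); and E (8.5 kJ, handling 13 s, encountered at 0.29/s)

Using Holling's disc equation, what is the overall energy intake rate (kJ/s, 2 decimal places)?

R = Σλ_iE_i / (1 + Σλ_ih_i)
Numerator: 0.22×0.63 + 0.329×5.3 + 0.29×8.5 = 4.347
Denominator: 1 + 0.22×5.4 + 0.329×1.5 + 0.29×13 = 6.451
R = 4.347/6.451 = 0.6738 kJ/s

0.67 kJ/s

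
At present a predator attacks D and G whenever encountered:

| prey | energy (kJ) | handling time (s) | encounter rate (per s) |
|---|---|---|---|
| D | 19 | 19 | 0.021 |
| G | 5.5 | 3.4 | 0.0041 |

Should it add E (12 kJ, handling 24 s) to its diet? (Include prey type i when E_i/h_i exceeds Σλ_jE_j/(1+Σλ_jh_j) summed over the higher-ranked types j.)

Yes

Current rate: (0.021×19 + 0.0041×5.5)/(1 + 0.021×19 + 0.0041×3.4) = 0.2983 kJ/s.
Profitability of E: 12/24 = 0.5 kJ/s.
Since 0.5 > R, including E increases the long-run rate.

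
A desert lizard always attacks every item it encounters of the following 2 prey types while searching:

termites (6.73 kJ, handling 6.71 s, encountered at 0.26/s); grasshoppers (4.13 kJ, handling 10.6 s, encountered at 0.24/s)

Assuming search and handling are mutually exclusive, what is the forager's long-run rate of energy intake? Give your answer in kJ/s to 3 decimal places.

0.518 kJ/s

R = (0.26×6.73 + 0.24×4.13) / (1 + 0.26×6.71 + 0.24×10.6) = 2.741/5.289 = 0.5183 kJ/s.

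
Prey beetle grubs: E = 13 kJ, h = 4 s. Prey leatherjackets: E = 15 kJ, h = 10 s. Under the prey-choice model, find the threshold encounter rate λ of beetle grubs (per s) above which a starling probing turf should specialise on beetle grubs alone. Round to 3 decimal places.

0.214 per s

At the threshold, the rate on beetle grubs alone equals the profitability of leatherjackets: λ·13/(1 + λ·4) = 15/10 = 1.5.
Rearranging, λ(13 − 1.5×4) = 1.5, so λ = 1.5/7 = 0.2143 per s.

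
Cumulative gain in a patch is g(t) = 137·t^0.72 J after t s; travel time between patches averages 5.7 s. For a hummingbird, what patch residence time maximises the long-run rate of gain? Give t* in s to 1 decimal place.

14.7 s

By the marginal value theorem, leave when the instantaneous gain rate g'(t) equals the habitat-wide average g(t)/(T + t).
g'(t) = 0.72·137·t^-0.28. Setting 0.72·137·t^-0.28 = 137·t^0.72/(5.7+t) gives 0.72(5.7+t) = t, so 0.28·t = 0.72×5.7.
t* = 0.72×5.7/0.28 = 14.66 s.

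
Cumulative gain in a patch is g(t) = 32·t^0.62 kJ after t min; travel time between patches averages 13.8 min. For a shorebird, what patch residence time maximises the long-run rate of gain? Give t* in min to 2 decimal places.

22.52 min

By the marginal value theorem, leave when the instantaneous gain rate g'(t) equals the habitat-wide average g(t)/(T + t).
g'(t) = 0.62·32·t^-0.38. Setting 0.62·32·t^-0.38 = 32·t^0.62/(13.8+t) gives 0.62(13.8+t) = t, so 0.38·t = 0.62×13.8.
t* = 0.62×13.8/0.38 = 22.52 min.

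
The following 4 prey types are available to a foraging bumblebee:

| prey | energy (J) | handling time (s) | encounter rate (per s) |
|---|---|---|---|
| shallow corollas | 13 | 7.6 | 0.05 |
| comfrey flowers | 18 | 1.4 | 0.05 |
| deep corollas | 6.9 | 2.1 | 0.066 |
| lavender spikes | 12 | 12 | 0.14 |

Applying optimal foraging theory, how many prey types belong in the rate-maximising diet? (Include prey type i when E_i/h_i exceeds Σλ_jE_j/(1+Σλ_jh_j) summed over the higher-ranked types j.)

3

Rank by E/h (J/s): comfrey flowers 12.9, deep corollas 3.29, shallow corollas 1.71, lavender spikes 1. Include each in turn until the next type's E/h falls below the running intake rate.
Rate on top 1: 0.8411. deep corollas: 3.29 > 0.8411 → include.
Rate on top 2: 1.121. shallow corollas: 1.71 > 1.121 → include.
Rate on top 3: 1.262. lavender spikes: 1 < 1.262 → exclude; stop.
Optimal diet: comfrey flowers, deep corollas, shallow corollas — 3 of 4 types.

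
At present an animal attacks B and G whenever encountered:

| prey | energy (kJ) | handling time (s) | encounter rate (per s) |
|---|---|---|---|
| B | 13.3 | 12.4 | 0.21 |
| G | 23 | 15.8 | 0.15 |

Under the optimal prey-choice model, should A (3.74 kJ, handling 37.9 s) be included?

Intake rate on the current diet: R = (0.21×13.3 + 0.15×23) / (1 + 0.21×12.4 + 0.15×15.8) = 6.243/5.974 = 1.045 kJ/s.
A: E/h = 3.74/37.9 = 0.09868 kJ/s.
Since 0.09868 < R, time spent handling A is better spent searching.

No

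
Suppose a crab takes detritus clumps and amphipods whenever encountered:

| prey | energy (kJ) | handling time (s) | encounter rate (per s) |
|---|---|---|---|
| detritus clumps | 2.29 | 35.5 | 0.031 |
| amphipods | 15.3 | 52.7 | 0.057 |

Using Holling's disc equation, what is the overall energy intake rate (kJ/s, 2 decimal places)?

R = (0.031×2.29 + 0.057×15.3) / (1 + 0.031×35.5 + 0.057×52.7) = 0.9431/5.104 = 0.1848 kJ/s.

0.18 kJ/s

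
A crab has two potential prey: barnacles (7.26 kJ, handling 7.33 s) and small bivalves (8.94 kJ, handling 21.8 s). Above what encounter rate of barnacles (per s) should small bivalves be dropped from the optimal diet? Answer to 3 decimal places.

Drop small bivalves once their profitability E₂/h₂ falls below the rate achievable on barnacles alone: E₂/h₂ = λE₁/(1 + λh₁).
Solve for λ: λE₁h₂ = E₂(1 + λh₁) → λ(E₁h₂ − E₂h₁) = E₂ → λ = E₂/(E₁h₂ − E₂h₁).
λ = 8.94/(7.26×21.8 − 8.94×7.33) = 8.94/92.74 = 0.0964 per s.

0.096 per s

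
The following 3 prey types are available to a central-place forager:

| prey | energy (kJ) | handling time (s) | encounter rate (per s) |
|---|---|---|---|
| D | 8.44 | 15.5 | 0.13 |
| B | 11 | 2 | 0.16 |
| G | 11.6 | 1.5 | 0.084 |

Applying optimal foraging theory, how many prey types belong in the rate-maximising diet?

Profitabilities (E/h, kJ/s): G 7.73, B 5.5, D 0.545. Add prey in this order while the next type's profitability exceeds the intake rate on those already taken.
Rate on top 1: 0.8654. B: 5.5 > 0.8654 → include.
Rate on top 2: 1.891. D: 0.545 < 1.891 → exclude; stop.
Optimal diet: G, B — 2 of 3 types.

2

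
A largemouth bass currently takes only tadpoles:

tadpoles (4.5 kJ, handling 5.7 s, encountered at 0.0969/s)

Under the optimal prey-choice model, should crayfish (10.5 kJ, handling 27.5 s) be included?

On tadpoles alone, R = ΣλE/(1+Σλh) = 0.436/1.552 = 0.2809 kJ/s.
Profitability of crayfish: 10.5/27.5 = 0.3818 kJ/s.
0.3818 > 0.2809, so adding crayfish raises the average — include it.

Yes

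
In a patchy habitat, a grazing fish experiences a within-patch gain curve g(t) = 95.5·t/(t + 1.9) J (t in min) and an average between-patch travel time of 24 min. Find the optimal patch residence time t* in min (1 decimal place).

6.8 min

By the marginal value theorem, leave when the instantaneous gain rate g'(t) equals the habitat-wide average g(t)/(T + t).
g'(t) = 95.5·1.9/(t + 1.9)². Setting 95.5·1.9/(t+1.9)² = 95.5t/[(t+1.9)(24+t)] gives 1.9(24+t) = t(t+1.9), so t² = 1.9×24 = 45.6.
t* = √45.6 = 6.753 min.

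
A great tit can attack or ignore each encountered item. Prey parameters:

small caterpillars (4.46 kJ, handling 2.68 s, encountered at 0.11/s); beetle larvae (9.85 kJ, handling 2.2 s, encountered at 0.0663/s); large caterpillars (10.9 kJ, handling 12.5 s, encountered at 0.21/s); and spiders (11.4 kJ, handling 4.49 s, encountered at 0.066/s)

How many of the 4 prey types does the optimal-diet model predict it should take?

Profitabilities (E/h, kJ/s): beetle larvae 4.48, spiders 2.54, small caterpillars 1.66, large caterpillars 0.872. Add prey in this order while the next type's profitability exceeds the intake rate on those already taken.
Rate on top 1: 0.5699. spiders: 2.54 > 0.5699 → include.
Rate on top 2: 0.9745. small caterpillars: 1.66 > 0.9745 → include.
Rate on top 3: 1.092. large caterpillars: 0.872 < 1.092 → exclude; stop.
Optimal diet: beetle larvae, spiders, small caterpillars — 3 of 4 types.

3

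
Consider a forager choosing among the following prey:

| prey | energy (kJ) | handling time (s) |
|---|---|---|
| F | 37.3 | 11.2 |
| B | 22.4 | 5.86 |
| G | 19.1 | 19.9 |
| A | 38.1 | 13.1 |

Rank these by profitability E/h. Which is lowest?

Profitability E/h (kJ/s): F = 37.3/11.2 = 3.33, B = 22.4/5.86 = 3.82, G = 19.1/19.9 = 0.96, A = 38.1/13.1 = 2.91.
Ranked: B > F > A > G.

G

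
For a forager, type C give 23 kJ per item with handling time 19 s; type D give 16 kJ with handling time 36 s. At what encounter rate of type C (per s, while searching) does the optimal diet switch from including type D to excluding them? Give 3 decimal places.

The zero-one rule: include type D iff E₂/h₂ > λE₁/(1+λh₁). Equality gives the switch point.
λE₁h₂ = E₂ + λE₂h₁ ⇒ λ = E₂/(E₁h₂ − E₂h₁) = 16/(828 − 304) = 0.03053 per s.

0.031 per s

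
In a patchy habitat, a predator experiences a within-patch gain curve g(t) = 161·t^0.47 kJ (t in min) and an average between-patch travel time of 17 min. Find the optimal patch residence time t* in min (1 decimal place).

Optimal t* satisfies g'(t*) = g(t*)/(T + t*).
g'(t) = 0.47·161·t^-0.53. Setting 0.47·161·t^-0.53 = 161·t^0.47/(17+t) gives 0.47(17+t) = t, so 0.53·t = 0.47×17.
t* = 0.47×17/0.53 = 15.08 min.

15.1 min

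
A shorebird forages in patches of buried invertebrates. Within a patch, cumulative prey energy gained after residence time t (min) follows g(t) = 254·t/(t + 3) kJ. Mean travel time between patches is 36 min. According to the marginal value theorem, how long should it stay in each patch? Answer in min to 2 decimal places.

10.39 min

By the marginal value theorem, leave when the instantaneous gain rate g'(t) equals the habitat-wide average g(t)/(T + t).
g'(t) = 254·3/(t + 3)². Setting 254·3/(t+3)² = 254t/[(t+3)(36+t)] gives 3(36+t) = t(t+3), so t² = 3×36 = 108.
t* = √108 = 10.39 min.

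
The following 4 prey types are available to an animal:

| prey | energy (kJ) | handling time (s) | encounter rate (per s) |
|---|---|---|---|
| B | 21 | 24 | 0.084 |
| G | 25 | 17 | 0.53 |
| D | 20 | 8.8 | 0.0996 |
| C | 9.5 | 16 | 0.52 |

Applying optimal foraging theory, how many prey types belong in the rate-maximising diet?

Profitabilities (E/h, kJ/s): D 2.27, G 1.47, B 0.875, C 0.594. Add prey in this order while the next type's profitability exceeds the intake rate on those already taken.
Rate on top 1: 1.062. G: 1.47 > 1.062 → include.
Rate on top 2: 1.4. B: 0.875 < 1.4 → exclude; stop.
Optimal diet: D, G — 2 of 4 types.

2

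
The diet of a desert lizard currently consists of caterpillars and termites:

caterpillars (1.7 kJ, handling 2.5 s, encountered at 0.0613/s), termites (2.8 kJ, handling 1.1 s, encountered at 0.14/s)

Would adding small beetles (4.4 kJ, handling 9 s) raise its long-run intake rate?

Yes

On caterpillars and termites alone, R = ΣλE/(1+Σλh) = 0.4962/1.307 = 0.3796 kJ/s.
small beetles: E/h = 4.4/9 = 0.4889 kJ/s.
Since 0.4889 > R, including small beetles increases the long-run rate.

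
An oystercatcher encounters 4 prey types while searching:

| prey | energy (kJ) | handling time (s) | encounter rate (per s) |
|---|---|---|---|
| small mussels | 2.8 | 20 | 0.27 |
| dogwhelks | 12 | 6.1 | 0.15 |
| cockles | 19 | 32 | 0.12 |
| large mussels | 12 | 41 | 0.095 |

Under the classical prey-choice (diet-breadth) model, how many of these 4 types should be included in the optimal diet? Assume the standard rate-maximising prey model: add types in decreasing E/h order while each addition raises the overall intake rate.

1

Profitabilities (E/h, kJ/s): dogwhelks 1.97, cockles 0.594, large mussels 0.293, small mussels 0.14. Add prey in this order while the next type's profitability exceeds the intake rate on those already taken.
Rate on top 1: 0.9399. cockles: 0.594 < 0.9399 → exclude; stop.
Optimal diet: dogwhelks — 1 of 4 types.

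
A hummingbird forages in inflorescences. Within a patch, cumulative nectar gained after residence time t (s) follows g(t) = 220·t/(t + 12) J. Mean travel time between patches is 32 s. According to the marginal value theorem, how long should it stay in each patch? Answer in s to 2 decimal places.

19.60 s

Optimal t* satisfies g'(t*) = g(t*)/(T + t*).
g'(t) = 220·12/(t + 12)². Setting 220·12/(t+12)² = 220t/[(t+12)(32+t)] gives 12(32+t) = t(t+12), so t² = 12×32 = 384.
t* = √384 = 19.6 s.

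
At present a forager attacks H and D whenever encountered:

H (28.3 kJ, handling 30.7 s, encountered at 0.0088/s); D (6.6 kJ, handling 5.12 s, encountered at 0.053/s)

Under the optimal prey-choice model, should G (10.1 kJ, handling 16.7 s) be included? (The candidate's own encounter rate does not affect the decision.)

Yes

Current rate: (0.0088×28.3 + 0.053×6.6)/(1 + 0.0088×30.7 + 0.053×5.12) = 0.3885 kJ/s.
G: E/h = 10.1/16.7 = 0.6048 kJ/s.
0.6048 > 0.3885, so adding G raises the average — include it.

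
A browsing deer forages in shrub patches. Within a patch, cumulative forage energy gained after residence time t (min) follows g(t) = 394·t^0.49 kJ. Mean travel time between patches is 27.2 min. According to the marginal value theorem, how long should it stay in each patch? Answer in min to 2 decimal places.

Maximise g(t)/(T+t): set derivative to zero → g'(t)(T+t) = g(t).
g'(t) = 0.49·394·t^-0.51. Setting 0.49·394·t^-0.51 = 394·t^0.49/(27.2+t) gives 0.49(27.2+t) = t, so 0.51·t = 0.49×27.2.
t* = 0.49×27.2/0.51 = 26.13 min.

26.13 min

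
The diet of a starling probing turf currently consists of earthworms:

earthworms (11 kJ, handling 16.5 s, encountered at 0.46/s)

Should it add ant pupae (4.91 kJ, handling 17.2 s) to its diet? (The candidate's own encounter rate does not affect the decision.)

On earthworms alone, R = ΣλE/(1+Σλh) = 5.06/8.59 = 0.5891 kJ/s.
ant pupae: E/h = 4.91/17.2 = 0.2855 kJ/s.
Since 0.2855 < R, time spent handling ant pupae is better spent searching.

No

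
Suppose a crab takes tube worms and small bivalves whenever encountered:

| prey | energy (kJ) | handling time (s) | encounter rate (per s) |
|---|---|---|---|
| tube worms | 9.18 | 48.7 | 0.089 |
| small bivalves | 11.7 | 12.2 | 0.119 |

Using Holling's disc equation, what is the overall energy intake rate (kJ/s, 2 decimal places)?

0.33 kJ/s

Energy encountered per unit search time: 0.089×9.18 + 0.119×11.7 = 2.209 kJ/s.
Handling time per unit search time: 0.089×48.7 + 0.119×12.2 = 5.786.
Rate = 2.209/(1 + 5.786) = 0.3256 kJ/s.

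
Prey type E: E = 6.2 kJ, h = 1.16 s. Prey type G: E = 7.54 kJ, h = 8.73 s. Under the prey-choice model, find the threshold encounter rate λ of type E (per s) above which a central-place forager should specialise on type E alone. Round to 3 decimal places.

Drop type G once their profitability E₂/h₂ falls below the rate achievable on type E alone: E₂/h₂ = λE₁/(1 + λh₁).
Solve for λ: λE₁h₂ = E₂(1 + λh₁) → λ(E₁h₂ − E₂h₁) = E₂ → λ = E₂/(E₁h₂ − E₂h₁).
λ = 7.54/(6.2×8.73 − 7.54×1.16) = 7.54/45.38 = 0.1662 per s.

0.166 per s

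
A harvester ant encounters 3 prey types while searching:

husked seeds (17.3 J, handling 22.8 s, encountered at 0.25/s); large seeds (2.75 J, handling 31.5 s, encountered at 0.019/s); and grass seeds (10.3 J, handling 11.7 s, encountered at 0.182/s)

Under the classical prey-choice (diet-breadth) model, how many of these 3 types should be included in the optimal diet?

E/h in descending order: grass seeds 0.88, husked seeds 0.759, large seeds 0.0873 J/s. The optimal diet is the largest prefix of this list for which every included type satisfies E_i/h_i > R on the types above it.
Rate on top 1: 0.599. husked seeds: 0.759 > 0.599 → include.
Rate on top 2: 0.7022. large seeds: 0.0873 < 0.7022 → exclude; stop.
Optimal diet: grass seeds, husked seeds — 2 of 3 types.

2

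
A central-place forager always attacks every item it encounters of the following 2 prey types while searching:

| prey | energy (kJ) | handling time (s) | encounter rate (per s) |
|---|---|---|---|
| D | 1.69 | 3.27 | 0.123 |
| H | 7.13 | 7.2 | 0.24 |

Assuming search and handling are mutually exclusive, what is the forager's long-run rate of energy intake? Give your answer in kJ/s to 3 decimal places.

0.613 kJ/s

R = (0.123×1.69 + 0.24×7.13) / (1 + 0.123×3.27 + 0.24×7.2) = 1.919/3.13 = 0.6131 kJ/s.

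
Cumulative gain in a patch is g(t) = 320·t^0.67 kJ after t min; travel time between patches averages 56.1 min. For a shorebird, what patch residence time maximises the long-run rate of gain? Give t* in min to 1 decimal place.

Optimal t* satisfies g'(t*) = g(t*)/(T + t*).
g'(t) = 0.67·320·t^-0.33. Setting 0.67·320·t^-0.33 = 320·t^0.67/(56.1+t) gives 0.67(56.1+t) = t, so 0.33·t = 0.67×56.1.
t* = 0.67×56.1/0.33 = 113.9 min.

113.9 min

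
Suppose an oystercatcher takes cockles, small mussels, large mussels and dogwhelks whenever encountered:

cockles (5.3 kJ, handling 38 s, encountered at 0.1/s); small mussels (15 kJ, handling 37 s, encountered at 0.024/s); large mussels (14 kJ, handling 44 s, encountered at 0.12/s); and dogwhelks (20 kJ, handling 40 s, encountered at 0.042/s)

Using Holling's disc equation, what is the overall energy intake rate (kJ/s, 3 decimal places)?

R = Σλ_iE_i / (1 + Σλ_ih_i)
Numerator: 0.1×5.3 + 0.024×15 + 0.12×14 + 0.042×20 = 3.41
Denominator: 1 + 0.1×38 + 0.024×37 + 0.12×44 + 0.042×40 = 12.65
R = 3.41/12.65 = 0.2696 kJ/s

0.270 kJ/s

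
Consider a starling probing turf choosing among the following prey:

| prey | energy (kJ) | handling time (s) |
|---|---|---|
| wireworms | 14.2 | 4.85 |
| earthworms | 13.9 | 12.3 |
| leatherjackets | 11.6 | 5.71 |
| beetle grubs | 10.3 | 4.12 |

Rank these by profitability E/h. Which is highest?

wireworms

Profitability E/h (kJ/s): wireworms = 14.2/4.85 = 2.93, earthworms = 13.9/12.3 = 1.13, leatherjackets = 11.6/5.71 = 2.03, beetle grubs = 10.3/4.12 = 2.5.
Ranked: wireworms > beetle grubs > leatherjackets > earthworms.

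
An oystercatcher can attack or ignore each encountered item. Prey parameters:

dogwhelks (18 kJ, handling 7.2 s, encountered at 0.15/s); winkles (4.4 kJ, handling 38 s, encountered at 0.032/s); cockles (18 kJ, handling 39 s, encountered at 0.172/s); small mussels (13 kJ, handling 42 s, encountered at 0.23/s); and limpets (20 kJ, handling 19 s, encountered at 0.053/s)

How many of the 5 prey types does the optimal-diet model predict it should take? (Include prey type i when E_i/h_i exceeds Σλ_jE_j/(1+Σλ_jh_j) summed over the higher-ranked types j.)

1

Rank by E/h (kJ/s): dogwhelks 2.5, limpets 1.05, cockles 0.462, small mussels 0.31, winkles 0.116. Include each in turn until the next type's E/h falls below the running intake rate.
Rate on top 1: 1.298. limpets: 1.05 < 1.298 → exclude; stop.
Optimal diet: dogwhelks — 1 of 5 types.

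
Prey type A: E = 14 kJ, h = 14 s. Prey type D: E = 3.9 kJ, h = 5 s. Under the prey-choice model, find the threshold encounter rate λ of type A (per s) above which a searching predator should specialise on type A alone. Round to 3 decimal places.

Drop type D once their profitability E₂/h₂ falls below the rate achievable on type A alone: E₂/h₂ = λE₁/(1 + λh₁).
Solve for λ: λE₁h₂ = E₂(1 + λh₁) → λ(E₁h₂ − E₂h₁) = E₂ → λ = E₂/(E₁h₂ − E₂h₁).
λ = 3.9/(14×5 − 3.9×14) = 3.9/15.4 = 0.2532 per s.

0.253 per s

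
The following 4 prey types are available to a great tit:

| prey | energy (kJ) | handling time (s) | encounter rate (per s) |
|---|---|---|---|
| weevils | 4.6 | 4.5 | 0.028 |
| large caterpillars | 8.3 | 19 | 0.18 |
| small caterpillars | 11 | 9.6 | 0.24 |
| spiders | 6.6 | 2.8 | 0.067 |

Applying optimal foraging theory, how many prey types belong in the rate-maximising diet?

3

Profitabilities (E/h, kJ/s): spiders 2.36, small caterpillars 1.15, weevils 1.02, large caterpillars 0.437. Add prey in this order while the next type's profitability exceeds the intake rate on those already taken.
Rate on top 1: 0.3723. small caterpillars: 1.15 > 0.3723 → include.
Rate on top 2: 0.8827. weevils: 1.02 > 0.8827 → include.
Rate on top 3: 0.8876. large caterpillars: 0.437 < 0.8876 → exclude; stop.
Optimal diet: spiders, small caterpillars, weevils — 3 of 4 types.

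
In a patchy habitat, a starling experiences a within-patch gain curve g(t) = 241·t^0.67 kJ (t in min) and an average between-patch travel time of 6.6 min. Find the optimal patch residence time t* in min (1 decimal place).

13.4 min

Optimal t* satisfies g'(t*) = g(t*)/(T + t*).
g'(t) = 0.67·241·t^-0.33. Setting 0.67·241·t^-0.33 = 241·t^0.67/(6.6+t) gives 0.67(6.6+t) = t, so 0.33·t = 0.67×6.6.
t* = 0.67×6.6/0.33 = 13.4 min.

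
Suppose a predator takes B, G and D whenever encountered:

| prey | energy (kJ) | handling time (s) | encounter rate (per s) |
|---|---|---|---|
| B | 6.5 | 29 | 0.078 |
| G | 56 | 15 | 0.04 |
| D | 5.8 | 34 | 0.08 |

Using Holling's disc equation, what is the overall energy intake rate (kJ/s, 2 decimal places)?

Energy encountered per unit search time: 0.078×6.5 + 0.04×56 + 0.08×5.8 = 3.211 kJ/s.
Handling time per unit search time: 0.078×29 + 0.04×15 + 0.08×34 = 5.582.
Rate = 3.211/(1 + 5.582) = 0.4878 kJ/s.

0.49 kJ/s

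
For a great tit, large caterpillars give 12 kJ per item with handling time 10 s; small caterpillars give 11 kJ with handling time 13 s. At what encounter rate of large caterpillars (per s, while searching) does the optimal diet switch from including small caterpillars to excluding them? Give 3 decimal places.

At the threshold, the rate on large caterpillars alone equals the profitability of small caterpillars: λ·12/(1 + λ·10) = 11/13 = 0.8462.
Rearranging, λ(12 − 0.8462×10) = 0.8462, so λ = 0.8462/3.538 = 0.2391 per s.

0.239 per s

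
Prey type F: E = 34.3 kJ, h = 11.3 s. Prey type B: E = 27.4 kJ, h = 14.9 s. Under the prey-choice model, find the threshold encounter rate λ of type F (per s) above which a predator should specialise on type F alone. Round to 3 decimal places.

The zero-one rule: include type B iff E₂/h₂ > λE₁/(1+λh₁). Equality gives the switch point.
λE₁h₂ = E₂ + λE₂h₁ ⇒ λ = E₂/(E₁h₂ − E₂h₁) = 27.4/(511.1 − 309.6) = 0.136 per s.

0.136 per s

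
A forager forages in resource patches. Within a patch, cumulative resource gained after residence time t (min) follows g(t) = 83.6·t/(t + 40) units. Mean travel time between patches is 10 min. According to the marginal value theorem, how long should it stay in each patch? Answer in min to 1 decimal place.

Maximise g(t)/(T+t): set derivative to zero → g'(t)(T+t) = g(t).
g'(t) = 83.6·40/(t + 40)². Setting 83.6·40/(t+40)² = 83.6t/[(t+40)(10+t)] gives 40(10+t) = t(t+40), so t² = 40×10 = 400.
t* = √400 = 20 min.

20.0 min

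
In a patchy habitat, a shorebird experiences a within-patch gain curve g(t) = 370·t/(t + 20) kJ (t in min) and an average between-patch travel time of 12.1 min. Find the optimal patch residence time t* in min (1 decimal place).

By the marginal value theorem, leave when the instantaneous gain rate g'(t) equals the habitat-wide average g(t)/(T + t).
g'(t) = 370·20/(t + 20)². Setting 370·20/(t+20)² = 370t/[(t+20)(12.1+t)] gives 20(12.1+t) = t(t+20), so t² = 20×12.1 = 242.
t* = √242 = 15.56 min.

15.6 min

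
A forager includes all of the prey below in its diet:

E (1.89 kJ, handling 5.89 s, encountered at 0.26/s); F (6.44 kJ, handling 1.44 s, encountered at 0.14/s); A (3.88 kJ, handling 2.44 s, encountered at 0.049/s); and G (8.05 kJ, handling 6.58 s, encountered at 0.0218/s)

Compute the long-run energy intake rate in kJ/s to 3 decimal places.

Energy encountered per unit search time: 0.26×1.89 + 0.14×6.44 + 0.049×3.88 + 0.0218×8.05 = 1.759 kJ/s.
Handling time per unit search time: 0.26×5.89 + 0.14×1.44 + 0.049×2.44 + 0.0218×6.58 = 1.996.
Rate = 1.759/(1 + 1.996) = 0.587 kJ/s.

0.587 kJ/s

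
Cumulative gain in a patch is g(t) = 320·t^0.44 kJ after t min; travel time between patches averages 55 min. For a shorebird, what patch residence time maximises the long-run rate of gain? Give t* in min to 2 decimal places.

Maximise g(t)/(T+t): set derivative to zero → g'(t)(T+t) = g(t).
g'(t) = 0.44·320·t^-0.56. Setting 0.44·320·t^-0.56 = 320·t^0.44/(55+t) gives 0.44(55+t) = t, so 0.56·t = 0.44×55.
t* = 0.44×55/0.56 = 43.21 min.

43.21 min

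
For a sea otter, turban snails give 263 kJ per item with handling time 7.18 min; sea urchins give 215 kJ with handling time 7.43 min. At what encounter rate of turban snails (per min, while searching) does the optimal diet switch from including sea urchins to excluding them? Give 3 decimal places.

Drop sea urchins once their profitability E₂/h₂ falls below the rate achievable on turban snails alone: E₂/h₂ = λE₁/(1 + λh₁).
Solve for λ: λE₁h₂ = E₂(1 + λh₁) → λ(E₁h₂ − E₂h₁) = E₂ → λ = E₂/(E₁h₂ − E₂h₁).
λ = 215/(263×7.43 − 215×7.18) = 215/410.4 = 0.5239 per min.

0.524 per min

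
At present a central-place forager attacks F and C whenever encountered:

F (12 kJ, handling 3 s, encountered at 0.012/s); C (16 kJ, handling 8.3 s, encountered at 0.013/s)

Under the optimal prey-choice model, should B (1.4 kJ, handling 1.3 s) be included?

On F and C alone, R = ΣλE/(1+Σλh) = 0.352/1.144 = 0.3077 kJ/s.
Profitability of B: 1.4/1.3 = 1.077 kJ/s.
Since 1.077 > R, including B increases the long-run rate.

Yes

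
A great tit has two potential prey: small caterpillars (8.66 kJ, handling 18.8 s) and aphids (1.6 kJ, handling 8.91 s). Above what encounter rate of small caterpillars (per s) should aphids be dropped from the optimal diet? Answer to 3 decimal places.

At the threshold, the rate on small caterpillars alone equals the profitability of aphids: λ·8.66/(1 + λ·18.8) = 1.6/8.91 = 0.1796.
Rearranging, λ(8.66 − 0.1796×18.8) = 0.1796, so λ = 0.1796/5.284 = 0.03398 per s.

0.034 per s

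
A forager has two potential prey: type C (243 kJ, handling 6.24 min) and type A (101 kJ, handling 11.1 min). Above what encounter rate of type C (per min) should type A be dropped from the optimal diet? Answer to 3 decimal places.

0.049 per min

Drop type A once their profitability E₂/h₂ falls below the rate achievable on type C alone: E₂/h₂ = λE₁/(1 + λh₁).
Solve for λ: λE₁h₂ = E₂(1 + λh₁) → λ(E₁h₂ − E₂h₁) = E₂ → λ = E₂/(E₁h₂ − E₂h₁).
λ = 101/(243×11.1 − 101×6.24) = 101/2067 = 0.04886 per min.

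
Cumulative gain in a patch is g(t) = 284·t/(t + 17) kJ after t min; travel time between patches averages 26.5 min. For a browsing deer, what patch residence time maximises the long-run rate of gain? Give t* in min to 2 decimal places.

Maximise g(t)/(T+t): set derivative to zero → g'(t)(T+t) = g(t).
g'(t) = 284·17/(t + 17)². Setting 284·17/(t+17)² = 284t/[(t+17)(26.5+t)] gives 17(26.5+t) = t(t+17), so t² = 17×26.5 = 450.5.
t* = √450.5 = 21.22 min.

21.22 min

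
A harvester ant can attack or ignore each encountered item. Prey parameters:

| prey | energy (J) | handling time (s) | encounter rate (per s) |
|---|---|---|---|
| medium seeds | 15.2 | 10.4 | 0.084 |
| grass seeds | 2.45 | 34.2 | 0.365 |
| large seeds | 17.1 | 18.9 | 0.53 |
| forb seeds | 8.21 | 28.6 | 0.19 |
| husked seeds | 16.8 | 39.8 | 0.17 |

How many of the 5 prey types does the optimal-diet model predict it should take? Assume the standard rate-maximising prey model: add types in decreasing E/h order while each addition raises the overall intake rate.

2

Profitabilities (E/h, J/s): medium seeds 1.46, large seeds 0.905, husked seeds 0.422, forb seeds 0.287, grass seeds 0.0716. Add prey in this order while the next type's profitability exceeds the intake rate on those already taken.
Rate on top 1: 0.6815. large seeds: 0.905 > 0.6815 → include.
Rate on top 2: 0.8696. husked seeds: 0.422 < 0.8696 → exclude; stop.
Optimal diet: medium seeds, large seeds — 2 of 5 types.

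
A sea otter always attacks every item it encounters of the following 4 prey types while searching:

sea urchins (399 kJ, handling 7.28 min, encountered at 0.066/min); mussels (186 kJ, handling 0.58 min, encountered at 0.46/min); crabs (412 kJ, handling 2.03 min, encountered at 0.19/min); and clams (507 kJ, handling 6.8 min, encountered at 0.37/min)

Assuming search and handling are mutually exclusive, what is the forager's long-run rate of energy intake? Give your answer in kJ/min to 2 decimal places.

Energy encountered per unit search time: 0.066×399 + 0.46×186 + 0.19×412 + 0.37×507 = 377.8 kJ/min.
Handling time per unit search time: 0.066×7.28 + 0.46×0.58 + 0.19×2.03 + 0.37×6.8 = 3.649.
Rate = 377.8/(1 + 3.649) = 81.26 kJ/min.

81.26 kJ/min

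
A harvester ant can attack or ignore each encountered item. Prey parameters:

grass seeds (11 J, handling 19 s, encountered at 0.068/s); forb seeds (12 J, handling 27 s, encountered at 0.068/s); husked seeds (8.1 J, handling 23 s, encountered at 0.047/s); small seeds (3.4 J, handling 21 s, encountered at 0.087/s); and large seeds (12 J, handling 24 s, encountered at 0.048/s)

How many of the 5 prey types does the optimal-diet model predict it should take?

E/h in descending order: grass seeds 0.579, large seeds 0.5, forb seeds 0.444, husked seeds 0.352, small seeds 0.162 J/s. The optimal diet is the largest prefix of this list for which every included type satisfies E_i/h_i > R on the types above it.
Rate on top 1: 0.3264. large seeds: 0.5 > 0.3264 → include.
Rate on top 2: 0.3844. forb seeds: 0.444 > 0.3844 → include.
Rate on top 3: 0.4053. husked seeds: 0.352 < 0.4053 → exclude; stop.
Optimal diet: grass seeds, large seeds, forb seeds — 3 of 5 types.

3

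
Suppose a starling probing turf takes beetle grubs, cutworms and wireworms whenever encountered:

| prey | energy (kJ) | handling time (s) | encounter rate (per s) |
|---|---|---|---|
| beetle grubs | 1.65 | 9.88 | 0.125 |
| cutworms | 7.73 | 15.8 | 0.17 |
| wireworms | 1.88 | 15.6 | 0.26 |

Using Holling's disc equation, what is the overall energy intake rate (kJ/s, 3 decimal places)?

Energy encountered per unit search time: 0.125×1.65 + 0.17×7.73 + 0.26×1.88 = 2.009 kJ/s.
Handling time per unit search time: 0.125×9.88 + 0.17×15.8 + 0.26×15.6 = 7.977.
Rate = 2.009/(1 + 7.977) = 0.2238 kJ/s.

0.224 kJ/s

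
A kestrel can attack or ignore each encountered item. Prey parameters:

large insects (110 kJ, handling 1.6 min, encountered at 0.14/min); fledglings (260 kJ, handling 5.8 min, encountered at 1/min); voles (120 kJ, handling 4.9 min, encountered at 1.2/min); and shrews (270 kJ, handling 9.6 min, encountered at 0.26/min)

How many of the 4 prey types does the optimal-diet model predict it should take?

E/h in descending order: large insects 68.8, fledglings 44.8, shrews 28.1, voles 24.5 kJ/min. The optimal diet is the largest prefix of this list for which every included type satisfies E_i/h_i > R on the types above it.
Rate on top 1: 12.58. fledglings: 44.8 > 12.58 → include.
Rate on top 2: 39.21. shrews: 28.1 < 39.21 → exclude; stop.
Optimal diet: large insects, fledglings — 2 of 4 types.

2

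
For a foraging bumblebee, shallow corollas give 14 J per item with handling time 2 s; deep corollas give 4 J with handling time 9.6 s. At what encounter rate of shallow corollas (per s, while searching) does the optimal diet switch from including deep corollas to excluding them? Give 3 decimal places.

0.032 per s

At the threshold, the rate on shallow corollas alone equals the profitability of deep corollas: λ·14/(1 + λ·2) = 4/9.6 = 0.4167.
Rearranging, λ(14 − 0.4167×2) = 0.4167, so λ = 0.4167/13.17 = 0.03165 per s.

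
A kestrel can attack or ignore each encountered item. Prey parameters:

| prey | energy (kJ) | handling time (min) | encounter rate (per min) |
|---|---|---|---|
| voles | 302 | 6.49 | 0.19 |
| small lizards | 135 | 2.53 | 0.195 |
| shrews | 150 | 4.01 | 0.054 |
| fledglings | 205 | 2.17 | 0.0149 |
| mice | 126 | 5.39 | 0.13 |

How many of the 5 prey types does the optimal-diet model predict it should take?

4

E/h in descending order: fledglings 94.5, small lizards 53.4, voles 46.5, shrews 37.4, mice 23.4 kJ/min. The optimal diet is the largest prefix of this list for which every included type satisfies E_i/h_i > R on the types above it.
Rate on top 1: 2.959. small lizards: 53.4 > 2.959 → include.
Rate on top 2: 19.26. voles: 46.5 > 19.26 → include.
Rate on top 3: 31.45. shrews: 37.4 > 31.45 → include.
Rate on top 4: 31.88. mice: 23.4 < 31.88 → exclude; stop.
Optimal diet: fledglings, small lizards, voles, shrews — 4 of 5 types.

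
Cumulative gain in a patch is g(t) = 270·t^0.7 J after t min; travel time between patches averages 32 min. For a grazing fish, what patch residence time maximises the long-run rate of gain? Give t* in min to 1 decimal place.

By the marginal value theorem, leave when the instantaneous gain rate g'(t) equals the habitat-wide average g(t)/(T + t).
g'(t) = 0.7·270·t^-0.3. Setting 0.7·270·t^-0.3 = 270·t^0.7/(32+t) gives 0.7(32+t) = t, so 0.30·t = 0.7×32.
t* = 0.7×32/0.30 = 74.67 min.

74.7 min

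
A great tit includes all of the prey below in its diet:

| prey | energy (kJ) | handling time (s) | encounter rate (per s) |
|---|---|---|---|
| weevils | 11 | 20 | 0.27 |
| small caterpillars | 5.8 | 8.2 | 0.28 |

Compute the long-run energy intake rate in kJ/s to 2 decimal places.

R = (0.27×11 + 0.28×5.8) / (1 + 0.27×20 + 0.28×8.2) = 4.594/8.696 = 0.5283 kJ/s.

0.53 kJ/s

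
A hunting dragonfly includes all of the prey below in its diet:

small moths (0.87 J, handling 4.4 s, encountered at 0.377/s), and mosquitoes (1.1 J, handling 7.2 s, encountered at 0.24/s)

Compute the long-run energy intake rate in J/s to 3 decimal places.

0.135 J/s

R = Σλ_iE_i / (1 + Σλ_ih_i)
Numerator: 0.377×0.87 + 0.24×1.1 = 0.592
Denominator: 1 + 0.377×4.4 + 0.24×7.2 = 4.387
R = 0.592/4.387 = 0.1349 J/s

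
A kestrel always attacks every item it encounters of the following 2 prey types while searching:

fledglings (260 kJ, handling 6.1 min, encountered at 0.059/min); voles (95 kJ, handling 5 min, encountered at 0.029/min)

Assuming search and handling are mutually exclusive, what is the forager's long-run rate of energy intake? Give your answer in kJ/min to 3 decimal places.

R = Σλ_iE_i / (1 + Σλ_ih_i)
Numerator: 0.059×260 + 0.029×95 = 18.09
Denominator: 1 + 0.059×6.1 + 0.029×5 = 1.505
R = 18.09/1.505 = 12.02 kJ/min

12.024 kJ/min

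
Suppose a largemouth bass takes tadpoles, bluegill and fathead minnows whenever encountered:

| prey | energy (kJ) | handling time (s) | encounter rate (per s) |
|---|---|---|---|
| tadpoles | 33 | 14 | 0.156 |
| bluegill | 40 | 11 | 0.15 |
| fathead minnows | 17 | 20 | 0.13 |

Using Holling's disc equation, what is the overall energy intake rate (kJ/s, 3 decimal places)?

R = Σλ_iE_i / (1 + Σλ_ih_i)
Numerator: 0.156×33 + 0.15×40 + 0.13×17 = 13.36
Denominator: 1 + 0.156×14 + 0.15×11 + 0.13×20 = 7.434
R = 13.36/7.434 = 1.797 kJ/s

1.797 kJ/s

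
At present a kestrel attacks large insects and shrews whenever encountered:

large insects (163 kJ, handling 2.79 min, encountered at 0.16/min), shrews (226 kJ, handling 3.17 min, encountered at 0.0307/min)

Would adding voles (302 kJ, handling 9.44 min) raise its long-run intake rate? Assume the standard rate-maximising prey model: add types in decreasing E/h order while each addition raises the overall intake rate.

On large insects and shrews alone, R = ΣλE/(1+Σλh) = 33.02/1.544 = 21.39 kJ/min.
Profitability of voles: 302/9.44 = 31.99 kJ/min.
31.99 > 21.39, so adding voles raises the average — include it.

Yes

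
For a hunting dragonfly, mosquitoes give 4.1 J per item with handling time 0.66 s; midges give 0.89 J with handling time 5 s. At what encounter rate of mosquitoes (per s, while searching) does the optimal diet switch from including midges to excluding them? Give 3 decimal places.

At the threshold, the rate on mosquitoes alone equals the profitability of midges: λ·4.1/(1 + λ·0.66) = 0.89/5 = 0.178.
Rearranging, λ(4.1 − 0.178×0.66) = 0.178, so λ = 0.178/3.983 = 0.0447 per s.

0.045 per s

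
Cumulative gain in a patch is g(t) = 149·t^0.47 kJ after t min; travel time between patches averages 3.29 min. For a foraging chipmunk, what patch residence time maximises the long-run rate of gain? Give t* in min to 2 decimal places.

By the marginal value theorem, leave when the instantaneous gain rate g'(t) equals the habitat-wide average g(t)/(T + t).
g'(t) = 0.47·149·t^-0.53. Setting 0.47·149·t^-0.53 = 149·t^0.47/(3.29+t) gives 0.47(3.29+t) = t, so 0.53·t = 0.47×3.29.
t* = 0.47×3.29/0.53 = 2.918 min.

2.92 min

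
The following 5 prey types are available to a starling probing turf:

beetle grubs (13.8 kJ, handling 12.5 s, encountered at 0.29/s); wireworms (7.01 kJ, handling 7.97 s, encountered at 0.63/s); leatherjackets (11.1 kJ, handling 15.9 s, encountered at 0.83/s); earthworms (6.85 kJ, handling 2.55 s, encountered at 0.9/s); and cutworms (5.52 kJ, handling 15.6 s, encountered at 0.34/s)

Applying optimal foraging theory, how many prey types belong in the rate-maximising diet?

Profitabilities (E/h, kJ/s): earthworms 2.69, beetle grubs 1.1, wireworms 0.88, leatherjackets 0.698, cutworms 0.354. Add prey in this order while the next type's profitability exceeds the intake rate on those already taken.
Rate on top 1: 1.871. beetle grubs: 1.1 < 1.871 → exclude; stop.
Optimal diet: earthworms — 1 of 5 types.

1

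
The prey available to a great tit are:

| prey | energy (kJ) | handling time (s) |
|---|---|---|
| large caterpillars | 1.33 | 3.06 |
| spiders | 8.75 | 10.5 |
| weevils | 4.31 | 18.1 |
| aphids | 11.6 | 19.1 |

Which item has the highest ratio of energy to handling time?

spiders

In descending order of E/h:
spiders: 8.75/10.5 = 0.833 kJ/s
aphids: 11.6/19.1 = 0.607 kJ/s
large caterpillars: 1.33/3.06 = 0.435 kJ/s
weevils: 4.31/18.1 = 0.238 kJ/s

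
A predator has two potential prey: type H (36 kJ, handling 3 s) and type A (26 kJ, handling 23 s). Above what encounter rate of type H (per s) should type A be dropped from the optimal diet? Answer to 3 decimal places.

0.035 per s

At the threshold, the rate on type H alone equals the profitability of type A: λ·36/(1 + λ·3) = 26/23 = 1.13.
Rearranging, λ(36 − 1.13×3) = 1.13, so λ = 1.13/32.61 = 0.03467 per s.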